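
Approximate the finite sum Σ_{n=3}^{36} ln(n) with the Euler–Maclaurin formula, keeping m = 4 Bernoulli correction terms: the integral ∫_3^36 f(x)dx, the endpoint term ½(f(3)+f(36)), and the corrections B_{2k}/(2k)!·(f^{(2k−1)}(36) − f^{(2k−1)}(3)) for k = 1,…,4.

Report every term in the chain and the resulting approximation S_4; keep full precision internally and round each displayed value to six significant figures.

S_4 ≈ 95.0265

The integral term ∫_3^36 ln(x) dx = 92.7108.
Endpoint term: (f(3) + f(36))/2 = (1.09861 + 3.58352)/2 = 2.34107.
Running total after boundary: 95.0519.
Correction k=1: B_{2}/2! · (f^{(1)}(36) − f^{(1)}(3)) = 1/12 · (0.0277778 − 0.333333) = -0.0254630.
After k=1: 95.0264.
Correction k=2: B_{4}/4! · (f^{(3)}(36) − f^{(3)}(3)) = −1/720 · (4.28669e-05 − 0.0740741) = 0.000102821.
After k=2: 95.0266.
Correction k=3: B_{6}/6! · (f^{(5)}(36) − f^{(5)}(3)) = 1/30240 · (3.96916e-07 − 0.0987654) = -3.26604e-06.
After k=3: 95.0265.
Correction k=4: B_{8}/8! · (f^{(7)}(36) − f^{(7)}(3)) = −1/1209600 · (9.18787e-09 − 0.329218) = 2.72171e-07.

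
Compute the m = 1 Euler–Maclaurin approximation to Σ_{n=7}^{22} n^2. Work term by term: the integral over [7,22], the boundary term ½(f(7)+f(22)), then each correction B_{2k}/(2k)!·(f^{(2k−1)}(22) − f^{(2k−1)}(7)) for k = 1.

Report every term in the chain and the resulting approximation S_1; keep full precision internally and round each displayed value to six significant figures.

The integral term ∫_7^22 x^2 dx = 3435.00.
½[f(7) + f(22)] = ½[49.0000 + 484.000] = 266.500.
Integral + boundary = 3701.50.
Order-1 term: 1/12 · (44.0000 − 14.0000) = 2.50000.

S_1 ≈ 3704.00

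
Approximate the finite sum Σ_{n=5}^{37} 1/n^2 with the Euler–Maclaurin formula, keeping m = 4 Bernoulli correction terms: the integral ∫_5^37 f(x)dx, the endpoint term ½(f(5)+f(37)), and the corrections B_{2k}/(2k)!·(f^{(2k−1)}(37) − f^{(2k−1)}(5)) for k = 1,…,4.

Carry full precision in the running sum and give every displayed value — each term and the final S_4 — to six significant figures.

S_4 ≈ 0.194658

Integral: ∫_5^37 1/x^2 dx = 0.172973.
Endpoint term: (f(5) + f(37))/2 = (0.0400000 + 0.000730460)/2 = 0.0203652.
Running total after boundary: 0.193338.
k=1: B_{2}/(2)! × [f^{(1)}(37) − f^{(1)}(5)] = 1/12 × (-3.94843e-05 − (-0.0160000)) = 0.00133004.
After k=1: 0.194668.
k=2: B_{4}/(4)! × [f^{(3)}(37) − f^{(3)}(5)] = −1/720 × (-3.46101e-07 − (-0.00768000)) = -1.06662e-05.
After k=2: 0.194658.
k=3: B_{6}/(6)! × [f^{(5)}(37) − f^{(5)}(5)] = 1/30240 × (-7.58439e-09 − (-0.00921600)) = 3.04762e-07.
After k=3: 0.194658.
k=4: B_{8}/(8)! × [f^{(7)}(37) − f^{(7)}(5)] = −1/1209600 × (-3.10245e-10 − (-0.0206438)) = -1.70667e-08.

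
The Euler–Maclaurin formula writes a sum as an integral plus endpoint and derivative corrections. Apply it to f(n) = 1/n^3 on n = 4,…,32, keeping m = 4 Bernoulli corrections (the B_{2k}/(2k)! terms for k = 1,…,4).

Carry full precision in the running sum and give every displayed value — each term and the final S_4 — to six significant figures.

S_4 ≈ 0.0395466

∫_4^32 1/x^3 dx evaluates to 0.0307617.
Boundary: ½(f(4) + f(32)) = ½(0.0156250 + 3.05176e-05) = 0.00782776.
Integral + boundary = 0.0385895.
k=1: B_{2}/(2)! × [f^{(1)}(32) − f^{(1)}(4)] = 1/12 × (-2.86102e-06 − (-0.0117188)) = 0.000976324.
Running total after k=1: 0.0395658.
k=2: B_{4}/(4)! × [f^{(3)}(32) − f^{(3)}(4)] = −1/720 × (-5.58794e-08 − (-0.0146484)) = -2.03450e-05.
Running total after k=2: 0.0395455.
k=3: B_{6}/(6)! × [f^{(5)}(32) − f^{(5)}(4)] = 1/30240 × (-2.29193e-09 − (-0.0384521)) = 1.27157e-06.
Running total after k=3: 0.0395467.
k=4: B_{8}/(8)! × [f^{(7)}(32) − f^{(7)}(4)] = −1/1209600 × (-1.61151e-10 − (-0.173035)) = -1.43051e-07.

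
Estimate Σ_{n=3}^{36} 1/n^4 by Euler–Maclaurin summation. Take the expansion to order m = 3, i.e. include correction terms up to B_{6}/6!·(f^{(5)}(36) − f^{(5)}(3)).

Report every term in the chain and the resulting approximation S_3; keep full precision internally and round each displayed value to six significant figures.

S_3 ≈ 0.0198185

Integral: ∫_3^36 1/x^4 dx = 0.0123385.
½[f(3) + f(36)] = ½[0.0123457 + 5.95374e-07] = 0.00617314.
Running total after boundary: 0.0185117.
Order-1 term: 1/12 · (-6.61527e-08 − (-0.0164609)) = 0.00137174.
Partial sum through k=1: 0.0198834.
Order-2 term: −1/720 · (-1.53131e-09 − (-0.0548697)) = -7.62079e-05.
Partial sum through k=2: 0.0198072.
Order-3 term: 1/30240 · (-6.61678e-11 − (-0.341411)) = 1.12901e-05.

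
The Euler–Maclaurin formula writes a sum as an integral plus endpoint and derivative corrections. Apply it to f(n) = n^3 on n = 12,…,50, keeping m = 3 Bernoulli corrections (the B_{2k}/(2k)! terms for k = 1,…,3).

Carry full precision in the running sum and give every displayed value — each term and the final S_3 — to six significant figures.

S_3 ≈ 1.62127e+06

Integral: ∫_12^50 x^3 dx = 1.55732e+06.
Boundary: ½(f(12) + f(50)) = ½(1728.00 + 125000) = 63364.0.
So far: 1.62068e+06.
Order-1 term: 1/12 · (7500.00 − 432.000) = 589.000.
After k=1: 1.62127e+06.
Order-2 term: −1/720 · (6.00000 − 6.00000) = 0.00000.
After k=2: 1.62127e+06.
Order-3 term: 1/30240 · (0.00000 − 0.00000) = 0.00000.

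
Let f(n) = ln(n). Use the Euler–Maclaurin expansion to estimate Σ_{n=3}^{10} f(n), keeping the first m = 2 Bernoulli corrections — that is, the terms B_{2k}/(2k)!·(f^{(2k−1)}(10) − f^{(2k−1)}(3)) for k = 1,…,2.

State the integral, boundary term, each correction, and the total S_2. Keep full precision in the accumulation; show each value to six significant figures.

S_2 ≈ 14.4113

The integral term ∫_3^10 ln(x) dx = 12.7300.
Boundary: ½(f(3) + f(10)) = ½(1.09861 + 2.30259) = 1.70060.
Integral + boundary = 14.4306.
k=1: B_{2}/(2)! × [f^{(1)}(10) − f^{(1)}(3)] = 1/12 × (0.100000 − 0.333333) = -0.0194444.
Running total after k=1: 14.4112.
k=2: B_{4}/(4)! × [f^{(3)}(10) − f^{(3)}(3)] = −1/720 × (0.00200000 − 0.0740741) = 0.000100103.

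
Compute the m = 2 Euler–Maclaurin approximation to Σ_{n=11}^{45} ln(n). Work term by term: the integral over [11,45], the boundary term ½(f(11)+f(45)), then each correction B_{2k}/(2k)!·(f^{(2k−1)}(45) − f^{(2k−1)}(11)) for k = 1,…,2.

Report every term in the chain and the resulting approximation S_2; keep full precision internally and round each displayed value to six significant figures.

∫_11^45 ln(x) dx evaluates to 110.923.
Endpoint term: (f(11) + f(45))/2 = (2.39790 + 3.80666)/2 = 3.10228.
Running total after boundary: 114.025.
Order-1 term: 1/12 · (0.0222222 − 0.0909091) = -0.00572391.
Running total after k=1: 114.020.
Order-2 term: −1/720 · (2.19479e-05 − 0.00150263) = 2.05650e-06.

S_2 ≈ 114.020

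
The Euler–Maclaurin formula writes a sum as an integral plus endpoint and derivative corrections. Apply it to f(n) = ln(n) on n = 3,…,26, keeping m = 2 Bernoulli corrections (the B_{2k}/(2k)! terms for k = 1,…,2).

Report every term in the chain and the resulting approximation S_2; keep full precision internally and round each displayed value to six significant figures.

S_2 ≈ 60.5686

The integral term ∫_3^26 ln(x) dx = 58.4147.
Boundary: ½(f(3) + f(26)) = ½(1.09861 + 3.25810) = 2.17835.
Running total after boundary: 60.5930.
Order-1 term: 1/12 · (0.0384615 − 0.333333) = -0.0245726.
After k=1: 60.5685.
Order-2 term: −1/720 · (0.000113792 − 0.0740741) = 0.000102723.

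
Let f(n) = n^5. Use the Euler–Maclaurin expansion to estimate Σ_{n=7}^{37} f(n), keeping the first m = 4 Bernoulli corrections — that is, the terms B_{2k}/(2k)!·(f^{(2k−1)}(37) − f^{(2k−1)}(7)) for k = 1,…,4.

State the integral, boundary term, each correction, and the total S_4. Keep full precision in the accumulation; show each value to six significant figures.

Integral: ∫_7^37 x^5 dx = 4.27601e+08.
Boundary: ½(f(7) + f(37)) = ½(16807.0 + 6.93440e+07) = 3.46804e+07.
Running total after boundary: 4.62282e+08.
Correction k=1: B_{2}/2! · (f^{(1)}(37) − f^{(1)}(7)) = 1/12 · (9.37080e+06 − 12005.0) = 779900.
Partial sum through k=1: 4.63062e+08.
Correction k=2: B_{4}/4! · (f^{(3)}(37) − f^{(3)}(7)) = −1/720 · (82140.0 − 2940.00) = -110.000.
Partial sum through k=2: 4.63062e+08.
Correction k=3: B_{6}/6! · (f^{(5)}(37) − f^{(5)}(7)) = 1/30240 · (120.000 − 120.000) = 0.00000.
Partial sum through k=3: 4.63062e+08.
Correction k=4: B_{8}/8! · (f^{(7)}(37) − f^{(7)}(7)) = −1/1209600 · (0.00000 − 0.00000) = 0.00000.

S_4 ≈ 4.63062e+08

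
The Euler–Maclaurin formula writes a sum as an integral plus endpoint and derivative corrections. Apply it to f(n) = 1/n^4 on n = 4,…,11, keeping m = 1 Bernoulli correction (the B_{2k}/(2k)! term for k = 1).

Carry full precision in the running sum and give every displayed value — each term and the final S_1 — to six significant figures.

∫_4^11 1/x^4 dx evaluates to 0.00495790.
Endpoint term: (f(4) + f(11))/2 = (0.00390625 + 6.83013e-05)/2 = 0.00198728.
Running total after boundary: 0.00694517.
Correction k=1: B_{2}/2! · (f^{(1)}(11) − f^{(1)}(4)) = 1/12 · (-2.48369e-05 − (-0.00390625)) = 0.000323451.

S_1 ≈ 0.00726862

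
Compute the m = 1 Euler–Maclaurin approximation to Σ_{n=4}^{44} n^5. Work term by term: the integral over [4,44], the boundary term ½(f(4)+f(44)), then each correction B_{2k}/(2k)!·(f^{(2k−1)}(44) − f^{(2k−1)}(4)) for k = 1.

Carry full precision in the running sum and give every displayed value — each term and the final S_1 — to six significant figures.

∫_4^44 x^5 dx evaluates to 1.20938e+09.
Boundary: ½(f(4) + f(44)) = ½(1024.00 + 1.64916e+08) = 8.24586e+07.
Running total after boundary: 1.29184e+09.
k=1: B_{2}/(2)! × [f^{(1)}(44) − f^{(1)}(4)] = 1/12 × (1.87405e+07 − 1280.00) = 1.56160e+06.

S_1 ≈ 1.29341e+09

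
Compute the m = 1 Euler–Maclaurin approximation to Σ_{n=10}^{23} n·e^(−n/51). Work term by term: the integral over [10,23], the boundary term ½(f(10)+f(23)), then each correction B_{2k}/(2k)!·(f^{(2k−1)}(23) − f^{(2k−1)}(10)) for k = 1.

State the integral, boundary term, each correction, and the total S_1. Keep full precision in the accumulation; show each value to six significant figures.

S_1 ≈ 164.438

∫_10^23 x·e^(−x/51) dx evaluates to 153.029.
Endpoint term: (f(10) + f(23))/2 = (8.21948 + 14.6511)/2 = 11.4353.
Running total after boundary: 164.464.
k=1: B_{2}/(2)! × [f^{(1)}(23) − f^{(1)}(10)] = 1/12 × (0.349727 − 0.660782) = -0.0259212.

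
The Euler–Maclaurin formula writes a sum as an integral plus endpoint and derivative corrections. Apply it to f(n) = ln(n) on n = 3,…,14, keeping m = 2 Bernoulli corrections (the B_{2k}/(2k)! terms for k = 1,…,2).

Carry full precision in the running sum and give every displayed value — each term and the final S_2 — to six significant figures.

S_2 ≈ 24.4981

Integral: ∫_3^14 ln(x) dx = 22.6510.
½[f(3) + f(14)] = ½[1.09861 + 2.63906] = 1.86883.
Running total after boundary: 24.5198.
Correction k=1: B_{2}/2! · (f^{(1)}(14) − f^{(1)}(3)) = 1/12 · (0.0714286 − 0.333333) = -0.0218254.
Running total after k=1: 24.4980.
Correction k=2: B_{4}/4! · (f^{(3)}(14) − f^{(3)}(3)) = −1/720 · (0.000728863 − 0.0740741) = 0.000101868.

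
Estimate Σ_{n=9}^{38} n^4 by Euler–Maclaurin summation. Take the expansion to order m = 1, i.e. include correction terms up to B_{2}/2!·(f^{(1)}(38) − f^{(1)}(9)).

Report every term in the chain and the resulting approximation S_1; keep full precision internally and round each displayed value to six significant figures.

∫_9^38 x^4 dx evaluates to 1.58352e+07.
½[f(9) + f(38)] = ½[6561.00 + 2.08514e+06] = 1.04585e+06.
Running total after boundary: 1.68811e+07.
Order-1 term: 1/12 · (219488 − 2916.00) = 18047.7.

S_1 ≈ 1.68991e+07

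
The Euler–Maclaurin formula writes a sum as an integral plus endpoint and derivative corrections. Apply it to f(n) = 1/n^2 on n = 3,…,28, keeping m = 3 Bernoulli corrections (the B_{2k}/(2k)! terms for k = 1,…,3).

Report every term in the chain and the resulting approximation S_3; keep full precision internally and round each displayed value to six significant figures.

Integral: ∫_3^28 1/x^2 dx = 0.297619.
½[f(3) + f(28)] = ½[0.111111 + 0.00127551] = 0.0561933.
Integral + boundary = 0.353812.
k=1: B_{2}/(2)! × [f^{(1)}(28) − f^{(1)}(3)] = 1/12 × (-9.11079e-05 − (-0.0740741)) = 0.00616525.
Running total after k=1: 0.359978.
k=2: B_{4}/(4)! × [f^{(3)}(28) − f^{(3)}(3)] = −1/720 × (-1.39451e-06 − (-0.0987654)) = -0.000137172.
Running total after k=2: 0.359840.
k=3: B_{6}/(6)! × [f^{(5)}(28) − f^{(5)}(3)] = 1/30240 × (-5.33613e-08 − (-0.329218)) = 1.08868e-05.

S_3 ≈ 0.359851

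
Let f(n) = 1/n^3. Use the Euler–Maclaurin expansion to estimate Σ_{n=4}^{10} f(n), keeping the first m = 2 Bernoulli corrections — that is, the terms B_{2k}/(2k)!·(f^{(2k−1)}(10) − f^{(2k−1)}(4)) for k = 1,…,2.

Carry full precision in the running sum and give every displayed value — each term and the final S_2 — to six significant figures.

S_2 ≈ 0.0354938

The integral term ∫_4^10 1/x^3 dx = 0.0262500.
Endpoint term: (f(4) + f(10))/2 = (0.0156250 + 0.00100000)/2 = 0.00831250.
So far: 0.0345625.
Order-1 term: 1/12 · (-0.000300000 − (-0.0117188)) = 0.000951563.
After k=1: 0.0355141.
Order-2 term: −1/720 · (-6.00000e-05 − (-0.0146484)) = -2.02617e-05.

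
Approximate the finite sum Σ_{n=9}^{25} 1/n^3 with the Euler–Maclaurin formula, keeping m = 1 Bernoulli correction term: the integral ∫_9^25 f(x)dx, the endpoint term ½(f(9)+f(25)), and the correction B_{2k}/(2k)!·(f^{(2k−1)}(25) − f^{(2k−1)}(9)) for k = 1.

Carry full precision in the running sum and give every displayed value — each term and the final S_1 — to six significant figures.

The integral term ∫_9^25 1/x^3 dx = 0.00537284.
Endpoint term: (f(9) + f(25))/2 = (0.00137174 + 6.40000e-05)/2 = 0.000717871.
Running total after boundary: 0.00609071.
k=1: B_{2}/(2)! × [f^{(1)}(25) − f^{(1)}(9)] = 1/12 × (-7.68000e-06 − (-0.000457247)) = 3.74639e-05.

S_1 ≈ 0.00612817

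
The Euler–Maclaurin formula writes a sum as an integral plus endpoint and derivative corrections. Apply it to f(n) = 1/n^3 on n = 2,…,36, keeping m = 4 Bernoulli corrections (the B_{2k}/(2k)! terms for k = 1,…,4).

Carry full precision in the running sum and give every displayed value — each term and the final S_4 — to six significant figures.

S_4 ≈ 0.201627

∫_2^36 1/x^3 dx evaluates to 0.124614.
Endpoint term: (f(2) + f(36))/2 = (0.125000 + 2.14335e-05)/2 = 0.0625107.
Running total after boundary: 0.187125.
k=1: B_{2}/(2)! × [f^{(1)}(36) − f^{(1)}(2)] = 1/12 × (-1.78612e-06 − (-0.187500)) = 0.0156249.
After k=1: 0.202750.
k=2: B_{4}/(4)! × [f^{(3)}(36) − f^{(3)}(2)] = −1/720 × (-2.75636e-08 − (-0.937500)) = -0.00130208.
After k=2: 0.201448.
k=3: B_{6}/(6)! × [f^{(5)}(36) − f^{(5)}(2)] = 1/30240 × (-8.93265e-10 − (-9.84375)) = 0.000325521.
After k=3: 0.201773.
k=4: B_{8}/(8)! × [f^{(7)}(36) − f^{(7)}(2)] = −1/1209600 × (-4.96259e-11 − (-177.188)) = -0.000146484.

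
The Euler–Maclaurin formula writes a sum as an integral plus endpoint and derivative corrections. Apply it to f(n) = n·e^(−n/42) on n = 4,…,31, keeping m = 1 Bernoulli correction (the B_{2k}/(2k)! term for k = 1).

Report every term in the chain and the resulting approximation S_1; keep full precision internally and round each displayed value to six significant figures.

S_1 ≈ 300.040

The integral term ∫_4^31 x·e^(−x/42) dx = 290.870.
½[f(4) + f(31)] = ½[3.63663 + 14.8187] = 9.22768.
Integral + boundary = 300.098.
Order-1 term: 1/12 · (0.125197 − 0.822570) = -0.0581145.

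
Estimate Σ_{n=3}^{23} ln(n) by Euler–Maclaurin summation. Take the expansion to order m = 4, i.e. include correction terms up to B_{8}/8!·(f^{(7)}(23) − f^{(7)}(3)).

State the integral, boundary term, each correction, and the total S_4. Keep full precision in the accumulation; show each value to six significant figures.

∫_3^23 ln(x) dx evaluates to 48.8205.
Boundary: ½(f(3) + f(23)) = ½(1.09861 + 3.13549) = 2.11705.
So far: 50.9376.
Order-1 term: 1/12 · (0.0434783 − 0.333333) = -0.0241546.
Partial sum through k=1: 50.9134.
Order-2 term: −1/720 · (0.000164379 − 0.0740741) = 0.000102652.
Partial sum through k=2: 50.9135.
Order-3 term: 1/30240 · (3.72883e-06 − 0.0987654) = -3.26593e-06.
Partial sum through k=3: 50.9135.
Order-4 term: −1/1209600 · (2.11465e-07 − 0.329218) = 2.72171e-07.

S_4 ≈ 50.9135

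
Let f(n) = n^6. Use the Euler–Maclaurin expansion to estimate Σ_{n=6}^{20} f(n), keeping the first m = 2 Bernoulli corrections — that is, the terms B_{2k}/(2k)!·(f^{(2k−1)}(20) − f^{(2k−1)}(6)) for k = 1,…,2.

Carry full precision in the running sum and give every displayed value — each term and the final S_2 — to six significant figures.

Integral: ∫_6^20 x^6 dx = 1.82817e+08.
Endpoint term: (f(6) + f(20))/2 = (46656.0 + 6.40000e+07)/2 = 3.20233e+07.
Integral + boundary = 2.14840e+08.
Order-1 term: 1/12 · (1.92000e+07 − 46656.0) = 1.59611e+06.
After k=1: 2.16437e+08.
Order-2 term: −1/720 · (960000 − 25920.0) = -1297.33.

S_2 ≈ 2.16435e+08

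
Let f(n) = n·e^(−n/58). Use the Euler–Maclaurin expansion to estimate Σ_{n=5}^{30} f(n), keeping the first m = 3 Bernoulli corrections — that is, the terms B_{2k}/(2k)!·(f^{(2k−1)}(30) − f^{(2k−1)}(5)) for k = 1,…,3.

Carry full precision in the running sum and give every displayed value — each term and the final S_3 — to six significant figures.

S_3 ≈ 320.570

∫_5^30 x·e^(−x/58) dx evaluates to 309.380.
½[f(5) + f(30)] = ½[4.58702 + 17.8849] = 11.2360.
So far: 320.616.
Correction k=1: B_{2}/2! · (f^{(1)}(30) − f^{(1)}(5)) = 1/12 · (0.287803 − 0.838318) = -0.0458763.
Running total after k=1: 320.570.
Correction k=2: B_{4}/4! · (f^{(3)}(30) − f^{(3)}(5)) = −1/720 · (0.000439991 − 0.000794627) = 4.92551e-07.
Running total after k=2: 320.570.
Correction k=3: B_{6}/6! · (f^{(5)}(30) − f^{(5)}(5)) = 1/30240 · (2.36156e-07 − 3.98351e-07) = -5.36360e-12.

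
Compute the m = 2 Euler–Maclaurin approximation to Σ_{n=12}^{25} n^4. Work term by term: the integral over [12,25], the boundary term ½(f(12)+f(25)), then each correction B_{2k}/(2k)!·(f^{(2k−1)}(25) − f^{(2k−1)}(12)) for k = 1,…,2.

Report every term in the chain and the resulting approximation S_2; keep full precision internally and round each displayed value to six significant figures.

S_2 ≈ 2.11367e+06

∫_12^25 x^4 dx evaluates to 1.90336e+06.
½[f(12) + f(25)] = ½[20736.0 + 390625] = 205680.
Running total after boundary: 2.10904e+06.
Correction k=1: B_{2}/2! · (f^{(1)}(25) − f^{(1)}(12)) = 1/12 · (62500.0 − 6912.00) = 4632.33.
Running total after k=1: 2.11367e+06.
Correction k=2: B_{4}/4! · (f^{(3)}(25) − f^{(3)}(12)) = −1/720 · (600.000 − 288.000) = -0.433333.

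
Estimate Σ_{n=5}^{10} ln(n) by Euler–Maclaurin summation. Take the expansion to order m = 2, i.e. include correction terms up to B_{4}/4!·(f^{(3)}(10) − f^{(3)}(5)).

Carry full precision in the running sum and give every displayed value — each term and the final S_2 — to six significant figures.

Integral: ∫_5^10 ln(x) dx = 9.97866.
Boundary: ½(f(5) + f(10)) = ½(1.60944 + 2.30259) = 1.95601.
Integral + boundary = 11.9347.
Correction k=1: B_{2}/2! · (f^{(1)}(10) − f^{(1)}(5)) = 1/12 · (0.100000 − 0.200000) = -0.00833333.
After k=1: 11.9263.
Correction k=2: B_{4}/4! · (f^{(3)}(10) − f^{(3)}(5)) = −1/720 · (0.00200000 − 0.0160000) = 1.94444e-05.

S_2 ≈ 11.9264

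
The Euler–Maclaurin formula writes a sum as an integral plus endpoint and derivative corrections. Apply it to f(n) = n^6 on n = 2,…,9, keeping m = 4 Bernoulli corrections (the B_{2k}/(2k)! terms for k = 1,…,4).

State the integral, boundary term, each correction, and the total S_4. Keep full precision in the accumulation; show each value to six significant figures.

∫_2^9 x^6 dx evaluates to 683263.
Endpoint term: (f(2) + f(9))/2 = (64.0000 + 531441)/2 = 265752.
Running total after boundary: 949016.
Order-1 term: 1/12 · (354294 − 192.000) = 29508.5.
Running total after k=1: 978524.
Order-2 term: −1/720 · (87480.0 − 960.000) = -120.167.
Running total after k=2: 978404.
Order-3 term: 1/30240 · (6480.00 − 1440.00) = 0.166667.
Running total after k=3: 978404.
Order-4 term: −1/1209600 · (0.00000 − 0.00000) = 0.00000.

S_4 ≈ 978404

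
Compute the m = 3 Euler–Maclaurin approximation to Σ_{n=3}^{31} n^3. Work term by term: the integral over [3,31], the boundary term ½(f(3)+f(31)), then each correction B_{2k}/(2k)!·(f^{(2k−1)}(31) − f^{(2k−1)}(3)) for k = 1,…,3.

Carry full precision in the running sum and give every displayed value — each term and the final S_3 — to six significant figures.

The integral term ∫_3^31 x^3 dx = 230860.
½[f(3) + f(31)] = ½[27.0000 + 29791.0] = 14909.0.
So far: 245769.
k=1: B_{2}/(2)! × [f^{(1)}(31) − f^{(1)}(3)] = 1/12 × (2883.00 − 27.0000) = 238.000.
Partial sum through k=1: 246007.
k=2: B_{4}/(4)! × [f^{(3)}(31) − f^{(3)}(3)] = −1/720 × (6.00000 − 6.00000) = 0.00000.
Partial sum through k=2: 246007.
k=3: B_{6}/(6)! × [f^{(5)}(31) − f^{(5)}(3)] = 1/30240 × (0.00000 − 0.00000) = 0.00000.

S_3 ≈ 246007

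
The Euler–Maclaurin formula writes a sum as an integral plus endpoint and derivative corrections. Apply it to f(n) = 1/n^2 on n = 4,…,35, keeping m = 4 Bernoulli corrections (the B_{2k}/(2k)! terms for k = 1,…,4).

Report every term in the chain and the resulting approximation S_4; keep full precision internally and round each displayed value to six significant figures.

The integral term ∫_4^35 1/x^2 dx = 0.221429.
Endpoint term: (f(4) + f(35))/2 = (0.0625000 + 0.000816327)/2 = 0.0316582.
Running total after boundary: 0.253087.
Order-1 term: 1/12 · (-4.66472e-05 − (-0.0312500)) = 0.00260028.
Partial sum through k=1: 0.255687.
Order-2 term: −1/720 · (-4.56952e-07 − (-0.0234375)) = -3.25514e-05.
Partial sum through k=2: 0.255654.
Order-3 term: 1/30240 · (-1.11907e-08 − (-0.0439453)) = 1.45322e-06.
Partial sum through k=3: 0.255656.
Order-4 term: −1/1209600 · (-5.11574e-10 − (-0.153809)) = -1.27157e-07.

S_4 ≈ 0.255656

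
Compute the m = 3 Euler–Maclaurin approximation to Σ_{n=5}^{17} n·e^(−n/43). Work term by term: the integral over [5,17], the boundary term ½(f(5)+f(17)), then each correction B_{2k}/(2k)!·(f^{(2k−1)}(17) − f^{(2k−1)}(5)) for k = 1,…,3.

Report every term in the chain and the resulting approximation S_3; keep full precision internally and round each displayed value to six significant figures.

∫_5^17 x·e^(−x/43) dx evaluates to 99.9397.
½[f(5) + f(17)] = ½[4.45113 + 11.4486] = 7.94985.
Integral + boundary = 107.890.
Correction k=1: B_{2}/2! · (f^{(1)}(17) − f^{(1)}(5)) = 1/12 · (0.407199 − 0.786712) = -0.0316261.
Partial sum through k=1: 107.858.
Correction k=2: B_{4}/4! · (f^{(3)}(17) − f^{(3)}(5)) = −1/720 · (0.000948669 − 0.00138841) = 6.10748e-07.
Partial sum through k=2: 107.858.
Correction k=3: B_{6}/6! · (f^{(5)}(17) − f^{(5)}(5)) = 1/30240 · (9.07037e-07 − 1.27168e-06) = -1.20583e-11.

S_3 ≈ 107.858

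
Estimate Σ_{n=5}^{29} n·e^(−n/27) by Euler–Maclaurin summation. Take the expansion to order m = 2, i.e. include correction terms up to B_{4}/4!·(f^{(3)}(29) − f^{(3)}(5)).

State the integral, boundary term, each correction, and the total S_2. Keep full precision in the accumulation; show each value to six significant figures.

S_2 ≈ 208.393

Integral: ∫_5^29 x·e^(−x/27) dx = 201.421.
½[f(5) + f(29)] = ½[4.15475 + 9.90680] = 7.03078.
Integral + boundary = 208.452.
Order-1 term: 1/12 · (-0.0253047 − 0.677071) = -0.0585313.
Partial sum through k=1: 208.393.
Order-2 term: −1/720 · (0.000902501 − 0.00320847) = 3.20273e-06.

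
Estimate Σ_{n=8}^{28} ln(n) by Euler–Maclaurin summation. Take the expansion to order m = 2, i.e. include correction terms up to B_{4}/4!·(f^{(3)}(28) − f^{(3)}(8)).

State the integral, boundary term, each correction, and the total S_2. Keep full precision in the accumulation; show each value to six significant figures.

∫_8^28 ln(x) dx evaluates to 56.6662.
½[f(8) + f(28)] = ½[2.07944 + 3.33220] = 2.70582.
So far: 59.3720.
Correction k=1: B_{2}/2! · (f^{(1)}(28) − f^{(1)}(8)) = 1/12 · (0.0357143 − 0.125000) = -0.00744048.
After k=1: 59.3646.
Correction k=2: B_{4}/4! · (f^{(3)}(28) − f^{(3)}(8)) = −1/720 · (9.11079e-05 − 0.00390625) = 5.29881e-06.

S_2 ≈ 59.3646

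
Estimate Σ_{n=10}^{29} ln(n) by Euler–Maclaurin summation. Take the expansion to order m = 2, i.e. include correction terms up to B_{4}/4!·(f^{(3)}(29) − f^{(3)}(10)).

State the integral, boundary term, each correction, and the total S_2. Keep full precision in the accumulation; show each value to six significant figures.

The integral term ∫_10^29 ln(x) dx = 55.6257.
Endpoint term: (f(10) + f(29))/2 = (2.30259 + 3.36730)/2 = 2.83494.
Integral + boundary = 58.4607.
Correction k=1: B_{2}/2! · (f^{(1)}(29) − f^{(1)}(10)) = 1/12 · (0.0344828 − 0.100000) = -0.00545977.
After k=1: 58.4552.
Correction k=2: B_{4}/4! · (f^{(3)}(29) − f^{(3)}(10)) = −1/720 · (8.20042e-05 − 0.00200000) = 2.66388e-06.

S_2 ≈ 58.4552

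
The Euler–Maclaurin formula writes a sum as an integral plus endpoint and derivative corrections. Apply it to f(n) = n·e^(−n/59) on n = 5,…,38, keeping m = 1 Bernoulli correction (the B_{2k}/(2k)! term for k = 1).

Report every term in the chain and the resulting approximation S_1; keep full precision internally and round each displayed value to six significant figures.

The integral term ∫_5^38 x·e^(−x/59) dx = 463.740.
½[f(5) + f(38)] = ½[4.59373 + 19.9558] = 12.2747.
Running total after boundary: 476.015.
Correction k=1: B_{2}/2! · (f^{(1)}(38) − f^{(1)}(5)) = 1/12 · (0.186918 − 0.840886) = -0.0544973.

S_1 ≈ 475.960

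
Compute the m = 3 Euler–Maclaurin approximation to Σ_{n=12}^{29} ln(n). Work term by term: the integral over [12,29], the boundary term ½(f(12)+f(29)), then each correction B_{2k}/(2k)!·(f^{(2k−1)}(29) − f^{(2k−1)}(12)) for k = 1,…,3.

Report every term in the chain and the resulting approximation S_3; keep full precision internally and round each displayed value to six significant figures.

S_3 ≈ 53.7547

The integral term ∫_12^29 ln(x) dx = 50.8327.
½[f(12) + f(29)] = ½[2.48491 + 3.36730] = 2.92610.
Running total after boundary: 53.7588.
Correction k=1: B_{2}/2! · (f^{(1)}(29) − f^{(1)}(12)) = 1/12 · (0.0344828 − 0.0833333) = -0.00407088.
Partial sum through k=1: 53.7547.
Correction k=2: B_{4}/4! · (f^{(3)}(29) − f^{(3)}(12)) = −1/720 · (8.20042e-05 − 0.00115741) = 1.49362e-06.
Partial sum through k=2: 53.7547.
Correction k=3: B_{6}/6! · (f^{(5)}(29) − f^{(5)}(12)) = 1/30240 · (1.17010e-06 − 9.64506e-05) = -3.15081e-09.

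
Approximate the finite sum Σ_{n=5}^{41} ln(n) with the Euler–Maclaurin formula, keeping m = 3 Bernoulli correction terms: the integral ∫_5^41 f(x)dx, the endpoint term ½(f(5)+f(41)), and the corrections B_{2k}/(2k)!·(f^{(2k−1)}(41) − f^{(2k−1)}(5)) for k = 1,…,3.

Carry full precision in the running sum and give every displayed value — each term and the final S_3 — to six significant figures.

The integral term ∫_5^41 ln(x) dx = 108.209.
Endpoint term: (f(5) + f(41))/2 = (1.60944 + 3.71357)/2 = 2.66150.
So far: 110.871.
Order-1 term: 1/12 · (0.0243902 − 0.200000) = -0.0146341.
After k=1: 110.856.
Order-2 term: −1/720 · (2.90187e-05 − 0.0160000) = 2.21819e-05.
After k=2: 110.856.
Order-3 term: 1/30240 · (2.07153e-07 − 0.00768000) = -2.53961e-07.

S_3 ≈ 110.856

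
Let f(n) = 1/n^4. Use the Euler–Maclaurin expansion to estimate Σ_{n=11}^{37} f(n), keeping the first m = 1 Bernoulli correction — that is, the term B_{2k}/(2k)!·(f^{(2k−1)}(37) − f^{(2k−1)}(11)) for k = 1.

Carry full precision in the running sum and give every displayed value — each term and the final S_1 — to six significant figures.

The integral term ∫_11^37 1/x^4 dx = 0.000243858.
½[f(11) + f(37)] = ½[6.83013e-05 + 5.33572e-07] = 3.44175e-05.
Integral + boundary = 0.000278275.
k=1: B_{2}/(2)! × [f^{(1)}(37) − f^{(1)}(11)] = 1/12 × (-5.76835e-08 − (-2.48369e-05)) = 2.06493e-06.

S_1 ≈ 0.000280340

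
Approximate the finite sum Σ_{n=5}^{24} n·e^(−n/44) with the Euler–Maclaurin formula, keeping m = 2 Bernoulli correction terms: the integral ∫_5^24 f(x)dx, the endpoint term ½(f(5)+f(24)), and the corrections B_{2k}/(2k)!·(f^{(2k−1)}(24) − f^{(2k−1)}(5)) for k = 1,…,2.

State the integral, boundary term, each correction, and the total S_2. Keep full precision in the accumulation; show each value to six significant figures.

The integral term ∫_5^24 x·e^(−x/44) dx = 190.310.
½[f(5) + f(24)] = ½[4.46291 + 13.9099] = 9.18640.
So far: 199.496.
Order-1 term: 1/12 · (0.263445 − 0.791153) = -0.0439757.
Running total after k=1: 199.452.
Order-2 term: −1/720 · (0.000734815 − 0.00133074) = 8.27678e-07.

S_2 ≈ 199.452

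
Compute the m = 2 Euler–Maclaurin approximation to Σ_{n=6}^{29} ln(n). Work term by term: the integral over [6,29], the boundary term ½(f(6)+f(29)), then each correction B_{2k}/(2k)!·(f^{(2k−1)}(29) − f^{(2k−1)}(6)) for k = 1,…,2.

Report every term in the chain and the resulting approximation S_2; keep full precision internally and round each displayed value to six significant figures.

∫_6^29 ln(x) dx evaluates to 63.9010.
Boundary: ½(f(6) + f(29)) = ½(1.79176 + 3.36730) = 2.57953.
Running total after boundary: 66.4805.
k=1: B_{2}/(2)! × [f^{(1)}(29) − f^{(1)}(6)] = 1/12 × (0.0344828 − 0.166667) = -0.0110153.
Partial sum through k=1: 66.4695.
k=2: B_{4}/(4)! × [f^{(3)}(29) − f^{(3)}(6)] = −1/720 × (8.20042e-05 − 0.00925926) = 1.27462e-05.

S_2 ≈ 66.4695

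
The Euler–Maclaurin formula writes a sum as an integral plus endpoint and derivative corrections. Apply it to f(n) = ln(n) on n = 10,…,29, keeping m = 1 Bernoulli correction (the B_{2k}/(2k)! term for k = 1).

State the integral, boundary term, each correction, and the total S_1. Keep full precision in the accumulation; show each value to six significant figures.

S_1 ≈ 58.4552

∫_10^29 ln(x) dx evaluates to 55.6257.
Boundary: ½(f(10) + f(29)) = ½(2.30259 + 3.36730) = 2.83494.
Running total after boundary: 58.4607.
k=1: B_{2}/(2)! × [f^{(1)}(29) − f^{(1)}(10)] = 1/12 × (0.0344828 − 0.100000) = -0.00545977.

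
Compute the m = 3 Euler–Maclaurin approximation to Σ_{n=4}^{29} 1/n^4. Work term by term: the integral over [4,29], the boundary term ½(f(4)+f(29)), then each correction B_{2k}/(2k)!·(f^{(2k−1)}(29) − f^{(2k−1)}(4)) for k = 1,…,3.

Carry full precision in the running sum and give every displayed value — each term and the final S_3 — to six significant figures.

S_3 ≈ 0.00746468

∫_4^29 1/x^4 dx evaluates to 0.00519467.
Boundary: ½(f(4) + f(29)) = ½(0.00390625 + 1.41387e-06) = 0.00195383.
So far: 0.00714850.
Order-1 term: 1/12 · (-1.95016e-07 − (-0.00390625)) = 0.000325505.
Running total after k=1: 0.00747400.
Order-2 term: −1/720 · (-6.95657e-09 − (-0.00732422)) = -1.01725e-05.
Running total after k=2: 0.00746383.
Order-3 term: 1/30240 · (-4.63220e-10 − (-0.0256348)) = 8.47710e-07.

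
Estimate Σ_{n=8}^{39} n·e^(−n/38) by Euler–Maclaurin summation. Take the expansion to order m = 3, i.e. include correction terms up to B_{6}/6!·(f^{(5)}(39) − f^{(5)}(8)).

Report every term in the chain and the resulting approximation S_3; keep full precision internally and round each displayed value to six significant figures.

The integral term ∫_8^39 x·e^(−x/38) dx = 367.698.
Endpoint term: (f(8) + f(39))/2 = (6.48126 + 13.9747)/2 = 10.2280.
Running total after boundary: 377.926.
Correction k=1: B_{2}/2! · (f^{(1)}(39) − f^{(1)}(8)) = 1/12 · (-0.00942960 − 0.639598) = -0.0540857.
After k=1: 377.872.
Correction k=2: B_{4}/4! · (f^{(3)}(39) − f^{(3)}(8)) = −1/720 · (0.000489764 − 0.00156504) = 1.49343e-06.
After k=2: 377.872.
Correction k=3: B_{6}/6! · (f^{(5)}(39) − f^{(5)}(8)) = 1/30240 · (6.82866e-07 − 1.86090e-06) = -3.89561e-11.

S_3 ≈ 377.872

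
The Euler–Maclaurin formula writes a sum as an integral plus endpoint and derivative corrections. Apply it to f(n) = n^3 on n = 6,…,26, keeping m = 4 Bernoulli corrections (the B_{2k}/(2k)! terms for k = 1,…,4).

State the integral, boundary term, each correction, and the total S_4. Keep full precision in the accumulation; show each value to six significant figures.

The integral term ∫_6^26 x^3 dx = 113920.
½[f(6) + f(26)] = ½[216.000 + 17576.0] = 8896.00.
Running total after boundary: 122816.
Correction k=1: B_{2}/2! · (f^{(1)}(26) − f^{(1)}(6)) = 1/12 · (2028.00 − 108.000) = 160.000.
After k=1: 122976.
Correction k=2: B_{4}/4! · (f^{(3)}(26) − f^{(3)}(6)) = −1/720 · (6.00000 − 6.00000) = 0.00000.
After k=2: 122976.
Correction k=3: B_{6}/6! · (f^{(5)}(26) − f^{(5)}(6)) = 1/30240 · (0.00000 − 0.00000) = 0.00000.
After k=3: 122976.
Correction k=4: B_{8}/8! · (f^{(7)}(26) − f^{(7)}(6)) = −1/1209600 · (0.00000 − 0.00000) = 0.00000.

S_4 ≈ 122976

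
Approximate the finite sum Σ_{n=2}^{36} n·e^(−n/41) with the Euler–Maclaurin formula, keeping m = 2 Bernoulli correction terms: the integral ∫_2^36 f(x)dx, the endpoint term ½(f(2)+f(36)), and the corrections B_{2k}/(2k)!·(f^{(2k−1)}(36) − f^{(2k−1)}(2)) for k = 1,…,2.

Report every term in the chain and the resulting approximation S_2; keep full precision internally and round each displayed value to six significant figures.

The integral term ∫_2^36 x·e^(−x/41) dx = 367.037.
Boundary: ½(f(2) + f(36)) = ½(1.90478 + 14.9613) = 8.43306.
Running total after boundary: 375.470.
k=1: B_{2}/(2)! × [f^{(1)}(36) − f^{(1)}(2)] = 1/12 × (0.0506821 − 0.905932) = -0.0712708.
Partial sum through k=1: 375.398.
k=2: B_{4}/(4)! × [f^{(3)}(36) − f^{(3)}(2)] = −1/720 × (0.000524609 − 0.00167205) = 1.59366e-06.

S_2 ≈ 375.398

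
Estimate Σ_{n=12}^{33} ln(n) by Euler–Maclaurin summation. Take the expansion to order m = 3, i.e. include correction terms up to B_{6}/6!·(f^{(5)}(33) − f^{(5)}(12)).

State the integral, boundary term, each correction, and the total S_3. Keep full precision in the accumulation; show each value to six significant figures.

Integral: ∫_12^33 ln(x) dx = 64.5659.
Boundary: ½(f(12) + f(33)) = ½(2.48491 + 3.49651) = 2.99071.
Running total after boundary: 67.5566.
Correction k=1: B_{2}/2! · (f^{(1)}(33) − f^{(1)}(12)) = 1/12 · (0.0303030 − 0.0833333) = -0.00441919.
Partial sum through k=1: 67.5522.
Correction k=2: B_{4}/4! · (f^{(3)}(33) − f^{(3)}(12)) = −1/720 · (5.56529e-05 − 0.00115741) = 1.53021e-06.
Partial sum through k=2: 67.5522.
Correction k=3: B_{6}/6! · (f^{(5)}(33) − f^{(5)}(12)) = 1/30240 · (6.13256e-07 − 9.64506e-05) = -3.16922e-09.

S_3 ≈ 67.5522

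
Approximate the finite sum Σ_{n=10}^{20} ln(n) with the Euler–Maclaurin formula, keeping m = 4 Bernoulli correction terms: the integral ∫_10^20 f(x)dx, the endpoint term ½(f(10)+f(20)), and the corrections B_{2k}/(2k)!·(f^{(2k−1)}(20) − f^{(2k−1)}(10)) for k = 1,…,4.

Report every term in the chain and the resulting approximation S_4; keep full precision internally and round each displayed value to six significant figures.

S_4 ≈ 29.5338

∫_10^20 ln(x) dx evaluates to 26.8888.
Endpoint term: (f(10) + f(20))/2 = (2.30259 + 2.99573)/2 = 2.64916.
Integral + boundary = 29.5380.
Order-1 term: 1/12 · (0.0500000 − 0.100000) = -0.00416667.
Running total after k=1: 29.5338.
Order-2 term: −1/720 · (0.000250000 − 0.00200000) = 2.43056e-06.
Running total after k=2: 29.5338.
Order-3 term: 1/30240 · (7.50000e-06 − 0.000240000) = -7.68849e-09.
Running total after k=3: 29.5338.
Order-4 term: −1/1209600 · (5.62500e-07 − 7.20000e-05) = 5.90588e-11.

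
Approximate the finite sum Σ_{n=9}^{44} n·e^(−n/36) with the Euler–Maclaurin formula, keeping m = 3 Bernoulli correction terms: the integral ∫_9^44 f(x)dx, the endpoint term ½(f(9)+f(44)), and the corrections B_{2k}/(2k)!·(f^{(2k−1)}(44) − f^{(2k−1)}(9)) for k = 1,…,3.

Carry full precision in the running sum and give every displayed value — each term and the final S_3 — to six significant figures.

S_3 ≈ 423.213

Integral: ∫_9^44 x·e^(−x/36) dx = 413.282.
½[f(9) + f(44)] = ½[7.00921 + 12.9613] = 9.98525.
So far: 423.267.
Correction k=1: B_{2}/2! · (f^{(1)}(44) − f^{(1)}(9)) = 1/12 · (-0.0654611 − 0.584101) = -0.0541301.
Running total after k=1: 423.213.
Correction k=2: B_{4}/4! · (f^{(3)}(44) − f^{(3)}(9)) = −1/720 · (0.000404081 − 0.00165255) = 1.73398e-06.
Running total after k=2: 423.213.
Correction k=3: B_{6}/6! · (f^{(5)}(44) − f^{(5)}(9)) = 1/30240 · (6.62555e-07 − 2.20247e-06) = -5.09231e-11.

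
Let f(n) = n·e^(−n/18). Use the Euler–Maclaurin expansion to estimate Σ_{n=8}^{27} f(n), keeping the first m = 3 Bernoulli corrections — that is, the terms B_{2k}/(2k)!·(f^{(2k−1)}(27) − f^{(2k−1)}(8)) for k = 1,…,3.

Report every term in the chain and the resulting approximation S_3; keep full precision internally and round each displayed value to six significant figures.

∫_8^27 x·e^(−x/18) dx evaluates to 119.337.
Boundary: ½(f(8) + f(27)) = ½(5.12944 + 6.02451) = 5.57698.
So far: 124.914.
k=1: B_{2}/(2)! × [f^{(1)}(27) − f^{(1)}(8)] = 1/12 × (-0.111565 − 0.356211) = -0.0389814.
Running total after k=1: 124.875.
k=2: B_{4}/(4)! × [f^{(3)}(27) − f^{(3)}(8)] = −1/720 × (0.00103301 − 0.00505732) = 5.58932e-06.
Running total after k=2: 124.875.
k=3: B_{6}/(6)! × [f^{(5)}(27) − f^{(5)}(8)] = 1/30240 × (7.43937e-06 − 2.78248e-05) = -6.74120e-10.

S_3 ≈ 124.875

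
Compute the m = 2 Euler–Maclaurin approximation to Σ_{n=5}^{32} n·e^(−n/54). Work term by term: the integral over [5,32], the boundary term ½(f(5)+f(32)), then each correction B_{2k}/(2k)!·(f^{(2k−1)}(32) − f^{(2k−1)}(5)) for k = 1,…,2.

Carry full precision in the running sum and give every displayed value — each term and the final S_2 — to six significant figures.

S_2 ≈ 347.690

∫_5^32 x·e^(−x/54) dx evaluates to 336.615.
½[f(5) + f(32)] = ½[4.55782 + 17.6925] = 11.1252.
So far: 347.740.
k=1: B_{2}/(2)! × [f^{(1)}(32) − f^{(1)}(5)] = 1/12 × (0.225252 − 0.827161) = -0.0501590.
Partial sum through k=1: 347.690.
k=2: B_{4}/(4)! × [f^{(3)}(32) − f^{(3)}(5)] = −1/720 × (0.000456460 − 0.000908879) = 6.28360e-07.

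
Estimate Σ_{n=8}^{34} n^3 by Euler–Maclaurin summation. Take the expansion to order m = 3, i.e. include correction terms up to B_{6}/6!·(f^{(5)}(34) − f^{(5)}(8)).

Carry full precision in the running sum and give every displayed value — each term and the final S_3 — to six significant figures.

S_3 ≈ 353241

Integral: ∫_8^34 x^3 dx = 333060.
Boundary: ½(f(8) + f(34)) = ½(512.000 + 39304.0) = 19908.0.
Running total after boundary: 352968.
Order-1 term: 1/12 · (3468.00 − 192.000) = 273.000.
After k=1: 353241.
Order-2 term: −1/720 · (6.00000 − 6.00000) = 0.00000.
After k=2: 353241.
Order-3 term: 1/30240 · (0.00000 − 0.00000) = 0.00000.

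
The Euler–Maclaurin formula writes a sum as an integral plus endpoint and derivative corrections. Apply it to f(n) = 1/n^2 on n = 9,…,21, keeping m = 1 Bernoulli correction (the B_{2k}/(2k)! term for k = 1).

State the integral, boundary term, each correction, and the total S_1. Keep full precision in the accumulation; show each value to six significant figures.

S_1 ≈ 0.0710093

The integral term ∫_9^21 1/x^2 dx = 0.0634921.
½[f(9) + f(21)] = ½[0.0123457 + 0.00226757] = 0.00730663.
Integral + boundary = 0.0707987.
Order-1 term: 1/12 · (-0.000215959 − (-0.00274348)) = 0.000210627.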